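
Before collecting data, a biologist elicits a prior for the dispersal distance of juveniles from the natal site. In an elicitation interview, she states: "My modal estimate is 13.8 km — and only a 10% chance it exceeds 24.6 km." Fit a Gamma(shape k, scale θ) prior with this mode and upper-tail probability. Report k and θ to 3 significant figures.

k ≈ 6.69, θ ≈ 2.42

Gamma(k,θ) with k>1 has mode (k−1)θ, so θ = 13.8/(k−1).
Need P(X < 24.6) = 0.9 with θ tied to k this way. Start at k = 2, θ = 13.8: P(X<24.6) ≈ 0.532.
Too low — raise k to concentrate. Iterating converges to k ≈ 6.69.
Then θ = 13.8/(6.69−1) ≈ 2.42.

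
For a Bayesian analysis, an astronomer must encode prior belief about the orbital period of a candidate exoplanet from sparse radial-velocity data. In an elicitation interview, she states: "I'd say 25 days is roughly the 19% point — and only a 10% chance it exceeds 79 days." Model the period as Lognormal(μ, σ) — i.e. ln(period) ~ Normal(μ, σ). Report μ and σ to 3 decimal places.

μ ≈ 3.687, σ ≈ 0.533

If T ~ Lognormal(μ,σ) then ln T ~ Normal(μ,σ), so the p-quantile of ln T is μ + z_p·σ.
ln(25) = 3.219 and ln(79) = 4.369; z_{0.19} = -0.8779, z_{0.9} = 1.282.
σ = (4.369 − 3.219)/(1.282 − (-0.8779)) = 0.533.
μ = 3.219 − (-0.8779)·0.533 = 3.687.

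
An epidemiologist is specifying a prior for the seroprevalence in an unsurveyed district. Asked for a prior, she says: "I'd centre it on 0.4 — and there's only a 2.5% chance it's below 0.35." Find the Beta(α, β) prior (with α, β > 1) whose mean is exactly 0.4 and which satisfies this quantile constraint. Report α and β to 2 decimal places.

α ≈ 143.87, β ≈ 215.81

With mean 0.4 fixed, write α = 0.4s, β = 0.6s where s = α+β.
Need P(θ < 0.35) = 0.025 under Beta(0.4s, 0.6s). Normal approximation: (q−m)/√(m(1−m)/s) ≈ z_{0.025} = -1.96, so s ≈ 0.4·0.6·(-1.96)²/(0.35−0.4)² = 368.8.
At s = 368.8: P(θ<0.35) ≈ 0.024. Adjusting to match 0.025 gives s ≈ 359.68.
So α = 0.4·359.68 ≈ 143.87, β = 0.6·359.68 ≈ 215.81.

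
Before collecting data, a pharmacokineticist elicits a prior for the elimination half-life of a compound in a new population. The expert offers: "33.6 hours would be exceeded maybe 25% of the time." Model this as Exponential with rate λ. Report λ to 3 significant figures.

P(T > 33.6) = e^(−λ·33.6) = 0.25, so λ = −ln(0.25)/33.6 = 0.0413.

λ ≈ 0.0413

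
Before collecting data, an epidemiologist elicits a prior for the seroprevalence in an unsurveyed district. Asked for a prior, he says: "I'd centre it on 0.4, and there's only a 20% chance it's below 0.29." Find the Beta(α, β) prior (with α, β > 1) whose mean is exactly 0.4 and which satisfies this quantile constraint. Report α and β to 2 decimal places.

α ≈ 5.77, β ≈ 8.66

With mean 0.4 fixed, write α = 0.4s, β = 0.6s where s = α+β.
Need P(θ < 0.29) = 0.2 under Beta(0.4s, 0.6s). Normal approximation: (q−m)/√(m(1−m)/s) ≈ z_{0.2} = -0.842, so s ≈ 0.4·0.6·(-0.842)²/(0.29−0.4)² = 14.0.
At s = 14.0: P(θ<0.29) ≈ 0.204. Adjusting to match 0.2 gives s ≈ 14.44.
So α = 0.4·14.44 ≈ 5.77, β = 0.6·14.44 ≈ 8.66.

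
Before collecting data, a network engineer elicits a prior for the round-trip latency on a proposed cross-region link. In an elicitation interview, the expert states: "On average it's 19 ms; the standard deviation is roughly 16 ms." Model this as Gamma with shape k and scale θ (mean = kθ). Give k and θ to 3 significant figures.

For Gamma(k, scale θ): mean = kθ, variance = kθ², so CV = 1/√k.
CV = SD/mean = 16/19 = 0.8421, hence k = 1/CV² = 1.41.
Then θ = mean/k = 19/1.41 = 13.5.

k ≈ 1.41, θ ≈ 13.5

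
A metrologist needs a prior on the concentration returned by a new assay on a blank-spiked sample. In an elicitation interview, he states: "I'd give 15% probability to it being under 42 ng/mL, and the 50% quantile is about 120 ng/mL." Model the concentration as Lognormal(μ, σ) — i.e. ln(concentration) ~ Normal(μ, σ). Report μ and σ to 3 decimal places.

μ ≈ 4.787, σ ≈ 1.013

If T ~ Lognormal(μ,σ) then ln T ~ Normal(μ,σ), so the p-quantile of ln T is μ + z_p·σ.
ln(42) = 3.738 and ln(120) = 4.787; z_{0.15} = -1.036, z_{0.5} = 0.
σ = (4.787 − 3.738)/(0 − (-1.036)) = 1.013.
μ = 3.738 − (-1.036)·1.013 = 4.787.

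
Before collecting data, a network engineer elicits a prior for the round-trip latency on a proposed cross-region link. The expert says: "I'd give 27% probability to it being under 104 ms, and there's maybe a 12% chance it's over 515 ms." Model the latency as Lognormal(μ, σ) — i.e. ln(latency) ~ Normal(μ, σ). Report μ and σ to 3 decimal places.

If T ~ Lognormal(μ,σ) then ln T ~ Normal(μ,σ), so the p-quantile of ln T is μ + z_p·σ.
ln(104) = 4.644 and ln(515) = 6.244; z_{0.27} = -0.6128, z_{0.88} = 1.175.
σ = (6.244 − 4.644)/(1.175 − (-0.6128)) = 0.895.
μ = 4.644 − (-0.6128)·0.895 = 5.193.

μ ≈ 5.193, σ ≈ 0.895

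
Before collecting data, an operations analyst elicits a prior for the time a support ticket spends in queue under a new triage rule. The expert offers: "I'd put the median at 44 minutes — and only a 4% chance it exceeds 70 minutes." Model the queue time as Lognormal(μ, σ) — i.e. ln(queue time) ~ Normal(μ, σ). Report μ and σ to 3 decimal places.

μ ≈ 3.784, σ ≈ 0.265

If T ~ Lognormal(μ,σ) then ln T ~ Normal(μ,σ), so the p-quantile of ln T is μ + z_p·σ.
ln(44) = 3.784 and ln(70) = 4.248; z_{0.5} = 0, z_{0.96} = 1.751.
σ = (4.248 − 3.784)/(1.751 − (0)) = 0.265.
μ = 3.784 − (0)·0.265 = 3.784.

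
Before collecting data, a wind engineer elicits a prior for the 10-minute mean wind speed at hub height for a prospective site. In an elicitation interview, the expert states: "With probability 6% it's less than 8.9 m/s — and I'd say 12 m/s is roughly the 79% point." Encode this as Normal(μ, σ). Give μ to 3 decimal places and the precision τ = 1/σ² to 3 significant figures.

μ = 10.941, τ = 0.58

For Normal(μ,σ), the p-quantile is μ + z_p·σ. Here z_{0.06} = -1.555, z_{0.79} = 0.8064.
So 8.9 = μ − 1.555σ and 12 = μ + 0.8064σ.
Subtracting: σ = (12 − 8.9)/(0.8064 − (-1.555)) = 1.313.
Then μ = 8.9 − (-1.555)·1.313 = 10.941.
Precision τ = 1/σ² = 1/1.313² = 0.58.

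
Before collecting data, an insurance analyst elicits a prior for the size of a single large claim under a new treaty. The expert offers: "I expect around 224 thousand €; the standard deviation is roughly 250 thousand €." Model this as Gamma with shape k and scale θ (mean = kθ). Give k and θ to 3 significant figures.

k ≈ 0.803, θ ≈ 279

For Gamma(k, scale θ): mean = kθ, variance = kθ², so CV = 1/√k.
CV = SD/mean = 250/224 = 1.116, hence k = 1/CV² = 0.803.
Then θ = mean/k = 224/0.803 = 279.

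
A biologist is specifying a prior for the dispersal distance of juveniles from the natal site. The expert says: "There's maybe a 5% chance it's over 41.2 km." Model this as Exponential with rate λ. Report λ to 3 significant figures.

λ ≈ 0.0727

P(T > 41.2) = e^(−λ·41.2) = 0.05, so λ = −ln(0.05)/41.2 = 0.0727.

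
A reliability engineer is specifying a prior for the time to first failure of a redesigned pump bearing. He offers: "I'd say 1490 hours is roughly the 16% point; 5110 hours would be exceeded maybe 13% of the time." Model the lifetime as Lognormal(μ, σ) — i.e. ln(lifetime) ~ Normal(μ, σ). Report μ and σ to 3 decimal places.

If T ~ Lognormal(μ,σ) then ln T ~ Normal(μ,σ), so the p-quantile of ln T is μ + z_p·σ.
ln(1490) = 7.307 and ln(5110) = 8.539; z_{0.16} = -0.9945, z_{0.87} = 1.126.
σ = (8.539 − 7.307)/(1.126 − (-0.9945)) = 0.581.
μ = 7.307 − (-0.9945)·0.581 = 7.884.

μ ≈ 7.884, σ ≈ 0.581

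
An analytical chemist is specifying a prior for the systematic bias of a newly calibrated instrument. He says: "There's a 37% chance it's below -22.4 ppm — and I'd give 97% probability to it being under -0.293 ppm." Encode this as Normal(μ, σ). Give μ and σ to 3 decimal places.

The p-quantile of Normal(μ,σ) is μ + z_p·σ, with z_{0.37} = -0.3319 and z_{0.97} = 1.881.
Eliminate σ: μ = (z₂·x₁ − z₁·x₂)/(z₂ − z₁) = (1.881·-22.4 − (-0.3319)·-0.293)/2.213 = -19.084.
Then σ = (x₂ − x₁)/(z₂ − z₁) = (-0.293 − -22.4)/2.213 = 9.991.

μ = -19.084, σ = 9.991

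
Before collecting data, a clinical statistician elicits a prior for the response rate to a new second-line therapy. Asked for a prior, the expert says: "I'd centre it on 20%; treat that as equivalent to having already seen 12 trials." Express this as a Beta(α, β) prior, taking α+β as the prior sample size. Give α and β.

Under the effective-sample-size interpretation, Beta(α, β) has prior mean α/(α+β) and prior sample size α+β.
So α+β = 12 and α/(α+β) = 0.2, giving α = 0.2·12 = 2.4 and β = 12 − 2.4 = 9.6.

α = 2.4, β = 9.6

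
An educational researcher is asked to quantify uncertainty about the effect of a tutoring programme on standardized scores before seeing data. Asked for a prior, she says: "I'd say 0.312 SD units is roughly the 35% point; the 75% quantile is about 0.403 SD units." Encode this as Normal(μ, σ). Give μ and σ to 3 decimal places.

For Normal(μ,σ), the p-quantile is μ + z_p·σ. Here z_{0.35} = -0.3853, z_{0.75} = 0.6745.
So 0.312 = μ − 0.3853σ and 0.403 = μ + 0.6745σ.
Subtracting: σ = (0.403 − 0.312)/(0.6745 − (-0.3853)) = 0.086.
Then μ = 0.312 − (-0.3853)·0.086 = 0.345.

μ = 0.345, σ = 0.086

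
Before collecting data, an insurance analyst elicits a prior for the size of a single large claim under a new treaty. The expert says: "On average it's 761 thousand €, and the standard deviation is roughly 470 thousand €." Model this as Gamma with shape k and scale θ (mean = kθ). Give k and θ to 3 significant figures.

k ≈ 2.62, θ ≈ 290

For Gamma(k, scale θ): mean = kθ, variance = kθ², so CV = 1/√k.
CV = SD/mean = 470/761 = 0.6176, hence k = 1/CV² = 2.62.
Then θ = mean/k = 761/2.62 = 290.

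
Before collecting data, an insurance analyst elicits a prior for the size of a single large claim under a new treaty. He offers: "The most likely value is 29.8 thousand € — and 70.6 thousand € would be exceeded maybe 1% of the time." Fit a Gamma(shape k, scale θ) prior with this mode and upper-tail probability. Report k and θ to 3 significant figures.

Gamma(k,θ) with k>1 has mode (k−1)θ, so θ = 29.8/(k−1).
Need P(X < 70.6) = 0.99 with θ tied to k this way. Start at k = 2, θ = 29.8: P(X<70.6) ≈ 0.685.
Too low — raise k to concentrate. Iterating converges to k ≈ 7.38.
Then θ = 29.8/(7.38−1) ≈ 4.67.

k ≈ 7.38, θ ≈ 4.67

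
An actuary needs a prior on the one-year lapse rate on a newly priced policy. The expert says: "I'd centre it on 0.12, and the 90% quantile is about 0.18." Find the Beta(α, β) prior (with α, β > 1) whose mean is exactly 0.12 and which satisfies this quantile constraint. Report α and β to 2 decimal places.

α ≈ 6.21, β ≈ 45.57

With mean 0.12 fixed, write α = 0.12s, β = 0.88s where s = α+β.
Need P(θ < 0.18) = 0.9 under Beta(0.12s, 0.88s). Normal approximation: (q−m)/√(m(1−m)/s) ≈ z_{0.9} = 1.28, so s ≈ 0.12·0.88·(1.28)²/(0.18−0.12)² = 48.2.
At s = 48.2: P(θ<0.18) ≈ 0.893. Adjusting to match 0.9 gives s ≈ 51.78.
So α = 0.12·51.78 ≈ 6.21, β = 0.88·51.78 ≈ 45.57.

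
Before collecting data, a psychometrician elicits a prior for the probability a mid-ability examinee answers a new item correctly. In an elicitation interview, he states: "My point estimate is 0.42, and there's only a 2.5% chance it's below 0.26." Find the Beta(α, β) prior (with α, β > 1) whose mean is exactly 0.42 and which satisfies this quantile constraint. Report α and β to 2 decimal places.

With mean 0.42 fixed, write α = 0.42s, β = 0.58s where s = α+β.
Need P(θ < 0.26) = 0.025 under Beta(0.42s, 0.58s). Normal approximation: (q−m)/√(m(1−m)/s) ≈ z_{0.025} = -1.96, so s ≈ 0.42·0.58·(-1.96)²/(0.26−0.42)² = 36.6.
At s = 36.6: P(θ<0.26) ≈ 0.019. Adjusting to match 0.025 gives s ≈ 33.06.
So α = 0.42·33.06 ≈ 13.88, β = 0.58·33.06 ≈ 19.17.

α ≈ 13.88, β ≈ 19.17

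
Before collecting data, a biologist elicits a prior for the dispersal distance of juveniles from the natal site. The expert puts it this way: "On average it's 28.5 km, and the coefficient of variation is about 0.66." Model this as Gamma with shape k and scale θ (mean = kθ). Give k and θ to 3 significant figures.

k ≈ 2.3, θ ≈ 12.4

For Gamma(k, scale θ): mean = kθ, variance = kθ², so CV = 1/√k.
CV = 0.66, hence k = 1/CV² = 2.3.
Then θ = mean/k = 28.5/2.3 = 12.4.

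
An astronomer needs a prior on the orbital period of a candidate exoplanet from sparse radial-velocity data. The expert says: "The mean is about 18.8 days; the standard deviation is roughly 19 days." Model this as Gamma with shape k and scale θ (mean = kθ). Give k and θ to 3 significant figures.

For Gamma(k, scale θ): mean = kθ, variance = kθ², so CV = 1/√k.
CV = SD/mean = 19/18.8 = 1.011, hence k = 1/CV² = 0.979.
Then θ = mean/k = 18.8/0.979 = 19.2.

k ≈ 0.979, θ ≈ 19.2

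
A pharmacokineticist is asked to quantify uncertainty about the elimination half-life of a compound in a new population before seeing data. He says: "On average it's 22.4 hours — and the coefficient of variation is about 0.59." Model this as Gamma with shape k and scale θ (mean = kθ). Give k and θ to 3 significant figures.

For Gamma(k, scale θ): mean = kθ, variance = kθ², so CV = 1/√k.
CV = 0.59, hence k = 1/CV² = 2.87.
Then θ = mean/k = 22.4/2.87 = 7.8.

k ≈ 2.87, θ ≈ 7.8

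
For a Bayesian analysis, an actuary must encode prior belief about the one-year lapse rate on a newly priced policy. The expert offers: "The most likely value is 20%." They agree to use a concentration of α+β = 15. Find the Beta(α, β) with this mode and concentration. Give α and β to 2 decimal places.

For α,β > 1 the Beta mode is (α−1)/(α+β−2). With α+β = 15, the mode is (α−1)/13.
Set (α−1)/13 = 0.2 → α = 1 + 0.2·13 = 3.60.
β = 15 − α = 11.40.

α = 3.60, β = 11.40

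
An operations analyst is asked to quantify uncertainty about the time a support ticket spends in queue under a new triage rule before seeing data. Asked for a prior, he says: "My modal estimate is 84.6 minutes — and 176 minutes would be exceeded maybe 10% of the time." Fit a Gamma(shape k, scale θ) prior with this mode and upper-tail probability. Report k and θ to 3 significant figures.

Gamma(k,θ) with k>1 has mode (k−1)θ, so θ = 84.6/(k−1).
Need P(X < 176) = 0.9 with θ tied to k this way. Start at k = 2, θ = 84.6: P(X<176) ≈ 0.615.
Too low — raise k to concentrate. Iterating converges to k ≈ 4.58.
Then θ = 84.6/(4.58−1) ≈ 23.6.

k ≈ 4.58, θ ≈ 23.6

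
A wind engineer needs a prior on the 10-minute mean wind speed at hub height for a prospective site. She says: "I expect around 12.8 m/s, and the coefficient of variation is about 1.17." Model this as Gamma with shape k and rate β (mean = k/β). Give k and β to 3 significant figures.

k ≈ 0.731, β ≈ 0.0571

For Gamma(k, rate β): mean = k/β, variance = k/β², so CV = 1/√k.
CV = 1.17, hence k = 1/CV² = 0.731.
Then β = k/mean = 0.731/12.8 = 0.0571.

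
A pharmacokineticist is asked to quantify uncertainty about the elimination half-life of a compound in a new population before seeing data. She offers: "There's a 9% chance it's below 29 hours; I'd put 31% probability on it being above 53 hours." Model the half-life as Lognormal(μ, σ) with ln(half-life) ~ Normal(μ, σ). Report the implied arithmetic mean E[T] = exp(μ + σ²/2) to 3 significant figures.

E[T] ≈ 47.5 hours

If T ~ Lognormal(μ,σ) then ln T ~ Normal(μ,σ), so the p-quantile of ln T is μ + z_p·σ.
ln(29) = 3.367 and ln(53) = 3.97; z_{0.09} = -1.341, z_{0.69} = 0.4959.
σ = (3.97 − 3.367)/(0.4959 − (-1.341)) = 0.328.
μ = 3.367 − (-1.341)·0.328 = 3.807.
E[T] = exp(μ + σ²/2) = exp(3.807 + 0.0539) = 47.5 hours.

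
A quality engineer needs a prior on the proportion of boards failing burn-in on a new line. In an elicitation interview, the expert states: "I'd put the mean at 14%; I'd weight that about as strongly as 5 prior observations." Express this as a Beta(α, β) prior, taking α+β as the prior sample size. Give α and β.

Under the effective-sample-size interpretation, Beta(α, β) has prior mean α/(α+β) and prior sample size α+β.
So α+β = 5 and α/(α+β) = 0.14, giving α = 0.14·5 = 0.7 and β = 5 − 0.7 = 4.3.

α = 0.7, β = 4.3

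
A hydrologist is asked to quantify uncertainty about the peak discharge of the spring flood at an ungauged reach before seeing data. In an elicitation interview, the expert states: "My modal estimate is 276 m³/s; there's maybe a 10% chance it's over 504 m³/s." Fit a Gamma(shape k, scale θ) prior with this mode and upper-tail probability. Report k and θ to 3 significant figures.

k ≈ 6.26, θ ≈ 52.5

Gamma(k,θ) with k>1 has mode (k−1)θ, so θ = 276/(k−1).
Need P(X < 504) = 0.9 with θ tied to k this way. Start at k = 2, θ = 276: P(X<504) ≈ 0.545.
Too low — raise k to concentrate. Iterating converges to k ≈ 6.26.
Then θ = 276/(6.26−1) ≈ 52.5.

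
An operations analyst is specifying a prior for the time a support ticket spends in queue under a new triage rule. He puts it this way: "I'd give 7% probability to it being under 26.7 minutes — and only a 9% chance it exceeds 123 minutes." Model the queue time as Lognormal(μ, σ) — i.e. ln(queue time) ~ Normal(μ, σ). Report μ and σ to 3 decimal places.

If T ~ Lognormal(μ,σ) then ln T ~ Normal(μ,σ), so the p-quantile of ln T is μ + z_p·σ.
ln(26.7) = 3.285 and ln(123) = 4.812; z_{0.07} = -1.476, z_{0.91} = 1.341.
σ = (4.812 − 3.285)/(1.341 − (-1.476)) = 0.542.
μ = 3.285 − (-1.476)·0.542 = 4.085.

μ ≈ 4.085, σ ≈ 0.542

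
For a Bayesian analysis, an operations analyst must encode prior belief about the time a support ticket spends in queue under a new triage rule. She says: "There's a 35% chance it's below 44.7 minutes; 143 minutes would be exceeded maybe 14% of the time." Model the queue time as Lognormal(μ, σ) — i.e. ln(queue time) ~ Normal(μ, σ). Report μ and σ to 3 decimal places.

μ ≈ 4.106, σ ≈ 0.793

If T ~ Lognormal(μ,σ) then ln T ~ Normal(μ,σ), so the p-quantile of ln T is μ + z_p·σ.
ln(44.7) = 3.8 and ln(143) = 4.963; z_{0.35} = -0.3853, z_{0.86} = 1.08.
σ = (4.963 − 3.8)/(1.08 − (-0.3853)) = 0.793.
μ = 3.8 − (-0.3853)·0.793 = 4.106.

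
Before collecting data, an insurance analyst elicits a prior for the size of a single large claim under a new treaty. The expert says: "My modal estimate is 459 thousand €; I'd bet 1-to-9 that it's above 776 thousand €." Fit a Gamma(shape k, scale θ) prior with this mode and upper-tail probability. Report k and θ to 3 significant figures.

Gamma(k,θ) with k>1 has mode (k−1)θ, so θ = 459/(k−1).
Need P(X < 776) = 0.9 with θ tied to k this way. Start at k = 2, θ = 459: P(X<776) ≈ 0.504.
Too low — raise k to concentrate. Iterating converges to k ≈ 7.86.
Then θ = 459/(7.86−1) ≈ 66.9.

k ≈ 7.86, θ ≈ 66.9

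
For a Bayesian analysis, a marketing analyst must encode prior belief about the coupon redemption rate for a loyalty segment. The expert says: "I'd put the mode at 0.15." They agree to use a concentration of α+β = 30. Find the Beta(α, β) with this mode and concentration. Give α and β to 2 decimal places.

α = 5.20, β = 24.80

For α,β > 1 the Beta mode is (α−1)/(α+β−2). With α+β = 30, the mode is (α−1)/28.
Set (α−1)/28 = 0.15 → α = 1 + 0.15·28 = 5.20.
β = 30 − α = 24.80.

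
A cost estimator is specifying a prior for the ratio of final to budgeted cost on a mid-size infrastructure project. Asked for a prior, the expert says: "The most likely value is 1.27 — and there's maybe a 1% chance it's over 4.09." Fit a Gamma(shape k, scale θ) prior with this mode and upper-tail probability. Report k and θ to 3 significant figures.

k ≈ 4.23, θ ≈ 0.393

Gamma(k,θ) with k>1 has mode (k−1)θ, so θ = 1.27/(k−1).
Need P(X < 4.09) = 0.99 with θ tied to k this way. Start at k = 2, θ = 1.27: P(X<4.09) ≈ 0.831.
Too low — raise k to concentrate. Iterating converges to k ≈ 4.23.
Then θ = 1.27/(4.23−1) ≈ 0.393.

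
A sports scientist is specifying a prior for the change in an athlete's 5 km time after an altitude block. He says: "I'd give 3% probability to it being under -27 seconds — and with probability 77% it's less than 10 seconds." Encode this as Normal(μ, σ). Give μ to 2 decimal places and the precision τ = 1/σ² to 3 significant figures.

The p-quantile of Normal(μ,σ) is μ + z_p·σ, with z_{0.03} = -1.881 and z_{0.77} = 0.7388.
Eliminate σ: μ = (z₂·x₁ − z₁·x₂)/(z₂ − z₁) = (0.7388·-27 − (-1.881)·10)/2.62 = -0.44.
Then σ = (x₂ − x₁)/(z₂ − z₁) = (10 − -27)/2.62 = 14.12.
Precision τ = 1/σ² = 1/14.12² = 0.00501.

μ = -0.44, τ = 0.00501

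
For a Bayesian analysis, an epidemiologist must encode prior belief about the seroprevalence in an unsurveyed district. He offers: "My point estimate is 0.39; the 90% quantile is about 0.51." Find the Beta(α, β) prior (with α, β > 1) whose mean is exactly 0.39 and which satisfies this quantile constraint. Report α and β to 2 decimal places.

α ≈ 10.75, β ≈ 16.82

With mean 0.39 fixed, write α = 0.39s, β = 0.61s where s = α+β.
Need P(θ < 0.51) = 0.9 under Beta(0.39s, 0.61s). Normal approximation: (q−m)/√(m(1−m)/s) ≈ z_{0.9} = 1.28, so s ≈ 0.39·0.61·(1.28)²/(0.51−0.39)² = 27.1.
At s = 27.1: P(θ<0.51) ≈ 0.898. Adjusting to match 0.9 gives s ≈ 27.57.
So α = 0.39·27.57 ≈ 10.75, β = 0.61·27.57 ≈ 16.82.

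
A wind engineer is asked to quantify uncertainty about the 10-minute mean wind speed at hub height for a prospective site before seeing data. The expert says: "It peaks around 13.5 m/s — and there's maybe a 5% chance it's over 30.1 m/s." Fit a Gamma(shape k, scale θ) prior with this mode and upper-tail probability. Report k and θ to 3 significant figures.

k ≈ 5.27, θ ≈ 3.16

Gamma(k,θ) with k>1 has mode (k−1)θ, so θ = 13.5/(k−1).
Need P(X < 30.1) = 0.95 with θ tied to k this way. Start at k = 2, θ = 13.5: P(X<30.1) ≈ 0.653.
Too low — raise k to concentrate. Iterating converges to k ≈ 5.27.
Then θ = 13.5/(5.27−1) ≈ 3.16.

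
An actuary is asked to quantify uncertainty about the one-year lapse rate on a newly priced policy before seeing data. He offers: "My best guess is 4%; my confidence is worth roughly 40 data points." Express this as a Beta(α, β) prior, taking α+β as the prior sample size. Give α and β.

α = 1.6, β = 38.4

Under the effective-sample-size interpretation, Beta(α, β) has prior mean α/(α+β) and prior sample size α+β.
So α+β = 40 and α/(α+β) = 0.04, giving α = 0.04·40 = 1.6 and β = 40 − 1.6 = 38.4.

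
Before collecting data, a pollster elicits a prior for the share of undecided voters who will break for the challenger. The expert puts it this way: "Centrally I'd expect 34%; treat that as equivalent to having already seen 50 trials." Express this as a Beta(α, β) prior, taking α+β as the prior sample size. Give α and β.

α = 17, β = 33

Under the effective-sample-size interpretation, Beta(α, β) has prior mean α/(α+β) and prior sample size α+β.
So α+β = 50 and α/(α+β) = 0.34, giving α = 0.34·50 = 17 and β = 50 − 17 = 33.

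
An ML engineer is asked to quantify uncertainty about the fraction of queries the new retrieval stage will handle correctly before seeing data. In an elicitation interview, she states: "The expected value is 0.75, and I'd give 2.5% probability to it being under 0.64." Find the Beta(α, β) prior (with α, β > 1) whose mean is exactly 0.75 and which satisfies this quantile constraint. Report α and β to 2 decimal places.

α ≈ 49.79, β ≈ 16.60

With mean 0.75 fixed, write α = 0.75s, β = 0.25s where s = α+β.
Need P(θ < 0.64) = 0.025 under Beta(0.75s, 0.25s). Normal approximation: (q−m)/√(m(1−m)/s) ≈ z_{0.025} = -1.96, so s ≈ 0.75·0.25·(-1.96)²/(0.64−0.75)² = 59.5.
At s = 59.5: P(θ<0.64) ≈ 0.031. Adjusting to match 0.025 gives s ≈ 66.39.
So α = 0.75·66.39 ≈ 49.79, β = 0.25·66.39 ≈ 16.60.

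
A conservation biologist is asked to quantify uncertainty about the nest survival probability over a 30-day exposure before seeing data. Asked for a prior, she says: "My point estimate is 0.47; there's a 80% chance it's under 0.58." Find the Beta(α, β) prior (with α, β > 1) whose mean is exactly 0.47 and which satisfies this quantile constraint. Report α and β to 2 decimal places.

α ≈ 6.87, β ≈ 7.75

With mean 0.47 fixed, write α = 0.47s, β = 0.53s where s = α+β.
Need P(θ < 0.58) = 0.8 under Beta(0.47s, 0.53s). Normal approximation: (q−m)/√(m(1−m)/s) ≈ z_{0.8} = 0.842, so s ≈ 0.47·0.53·(0.842)²/(0.58−0.47)² = 14.6.
At s = 14.6: P(θ<0.58) ≈ 0.800. Adjusting to match 0.8 gives s ≈ 14.61.
So α = 0.47·14.61 ≈ 6.87, β = 0.53·14.61 ≈ 7.75.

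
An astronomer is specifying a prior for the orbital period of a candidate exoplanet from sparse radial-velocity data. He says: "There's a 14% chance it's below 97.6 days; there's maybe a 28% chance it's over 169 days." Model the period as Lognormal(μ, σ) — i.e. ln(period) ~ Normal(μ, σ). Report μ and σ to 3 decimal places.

If T ~ Lognormal(μ,σ) then ln T ~ Normal(μ,σ), so the p-quantile of ln T is μ + z_p·σ.
ln(97.6) = 4.581 and ln(169) = 5.13; z_{0.14} = -1.08, z_{0.72} = 0.5828.
σ = (5.13 − 4.581)/(0.5828 − (-1.08)) = 0.330.
μ = 4.581 − (-1.08)·0.330 = 4.937.

μ ≈ 4.937, σ ≈ 0.330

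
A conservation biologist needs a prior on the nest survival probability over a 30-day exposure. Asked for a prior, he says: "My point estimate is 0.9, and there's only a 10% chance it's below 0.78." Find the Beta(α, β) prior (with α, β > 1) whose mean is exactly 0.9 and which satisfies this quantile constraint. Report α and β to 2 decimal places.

α ≈ 9.93, β ≈ 1.10

With mean 0.9 fixed, write α = 0.9s, β = 0.1s where s = α+β.
Need P(θ < 0.78) = 0.1 under Beta(0.9s, 0.1s). Normal approximation: (q−m)/√(m(1−m)/s) ≈ z_{0.1} = -1.28, so s ≈ 0.9·0.1·(-1.28)²/(0.78−0.9)² = 10.3.
At s = 10.3: P(θ<0.78) ≈ 0.105. Adjusting to match 0.1 gives s ≈ 11.03.
So α = 0.9·11.03 ≈ 9.93, β = 0.1·11.03 ≈ 1.10.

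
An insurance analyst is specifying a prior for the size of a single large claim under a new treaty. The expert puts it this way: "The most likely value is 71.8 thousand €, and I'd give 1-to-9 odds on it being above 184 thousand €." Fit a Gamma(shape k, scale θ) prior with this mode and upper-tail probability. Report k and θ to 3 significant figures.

k ≈ 3.17, θ ≈ 33.1

Gamma(k,θ) with k>1 has mode (k−1)θ, so θ = 71.8/(k−1).
Need P(X < 184) = 0.9 with θ tied to k this way. Start at k = 2, θ = 71.8: P(X<184) ≈ 0.725.
Too low — raise k to concentrate. Iterating converges to k ≈ 3.17.
Then θ = 71.8/(3.17−1) ≈ 33.1.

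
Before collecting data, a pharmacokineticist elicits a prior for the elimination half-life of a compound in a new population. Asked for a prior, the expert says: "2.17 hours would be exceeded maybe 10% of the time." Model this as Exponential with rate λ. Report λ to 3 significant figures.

P(T > 2.17) = e^(−λ·2.17) = 0.1, so λ = −ln(0.1)/2.17 = 1.06.

λ ≈ 1.06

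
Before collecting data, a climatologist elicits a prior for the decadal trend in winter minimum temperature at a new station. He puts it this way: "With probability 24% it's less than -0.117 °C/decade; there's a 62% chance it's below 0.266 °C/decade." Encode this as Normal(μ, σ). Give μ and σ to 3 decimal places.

μ = 0.150, σ = 0.379

For Normal(μ,σ), the p-quantile is μ + z_p·σ. Here z_{0.24} = -0.7063, z_{0.62} = 0.3055.
So -0.117 = μ − 0.7063σ and 0.266 = μ + 0.3055σ.
Subtracting: σ = (0.266 − -0.117)/(0.3055 − (-0.7063)) = 0.379.
Then μ = -0.117 − (-0.7063)·0.379 = 0.150.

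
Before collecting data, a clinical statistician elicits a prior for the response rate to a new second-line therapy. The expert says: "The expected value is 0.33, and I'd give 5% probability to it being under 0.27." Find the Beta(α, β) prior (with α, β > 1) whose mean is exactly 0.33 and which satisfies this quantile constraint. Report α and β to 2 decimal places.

With mean 0.33 fixed, write α = 0.33s, β = 0.67s where s = α+β.
Need P(θ < 0.27) = 0.05 under Beta(0.33s, 0.67s). Normal approximation: (q−m)/√(m(1−m)/s) ≈ z_{0.05} = -1.64, so s ≈ 0.33·0.67·(-1.64)²/(0.27−0.33)² = 166.2.
At s = 166.2: P(θ<0.27) ≈ 0.046. Adjusting to match 0.05 gives s ≈ 158.61.
So α = 0.33·158.61 ≈ 52.34, β = 0.67·158.61 ≈ 106.27.

α ≈ 52.34, β ≈ 106.27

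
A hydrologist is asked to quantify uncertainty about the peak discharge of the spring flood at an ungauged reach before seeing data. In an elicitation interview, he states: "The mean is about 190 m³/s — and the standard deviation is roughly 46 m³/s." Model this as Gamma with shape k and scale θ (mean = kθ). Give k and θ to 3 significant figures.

For Gamma(k, scale θ): mean = kθ, variance = kθ², so CV = 1/√k.
CV = SD/mean = 46/190 = 0.2421, hence k = 1/CV² = 17.1.
Then θ = mean/k = 190/17.1 = 11.1.

k ≈ 17.1, θ ≈ 11.1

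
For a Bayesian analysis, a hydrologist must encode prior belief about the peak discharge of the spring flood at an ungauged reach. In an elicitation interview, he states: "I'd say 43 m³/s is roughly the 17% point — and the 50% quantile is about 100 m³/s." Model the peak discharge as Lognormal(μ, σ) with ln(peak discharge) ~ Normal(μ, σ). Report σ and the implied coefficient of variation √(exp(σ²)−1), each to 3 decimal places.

If T ~ Lognormal(μ,σ) then ln T ~ Normal(μ,σ), so the p-quantile of ln T is μ + z_p·σ.
ln(43) = 3.761 and ln(100) = 4.605; z_{0.17} = -0.9542, z_{0.5} = 0.
σ = (4.605 − 3.761)/(0 − (-0.9542)) = 0.885.
μ = 3.761 − (-0.9542)·0.885 = 4.605.
CV = √(exp(σ²)−1) = √(exp(0.7824)−1) = 1.089.

σ ≈ 0.885, CV ≈ 1.089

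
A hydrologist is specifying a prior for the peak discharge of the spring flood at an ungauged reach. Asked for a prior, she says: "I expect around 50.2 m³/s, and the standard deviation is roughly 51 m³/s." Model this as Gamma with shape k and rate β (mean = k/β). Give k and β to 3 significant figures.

k ≈ 0.969, β ≈ 0.0193

For Gamma(k, rate β): mean = k/β, variance = k/β², so CV = 1/√k.
CV = SD/mean = 51/50.2 = 1.016, hence k = 1/CV² = 0.969.
Then β = k/mean = 0.969/50.2 = 0.0193.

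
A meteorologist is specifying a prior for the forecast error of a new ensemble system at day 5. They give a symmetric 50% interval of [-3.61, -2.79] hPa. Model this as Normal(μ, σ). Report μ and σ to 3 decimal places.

A symmetric 50% interval runs μ ± z·σ with z = 0.6745.
Half-width = 0.41, so σ = 0.41/0.6745 = 0.608.
μ is the interval midpoint, -3.200.

μ = -3.200, σ = 0.608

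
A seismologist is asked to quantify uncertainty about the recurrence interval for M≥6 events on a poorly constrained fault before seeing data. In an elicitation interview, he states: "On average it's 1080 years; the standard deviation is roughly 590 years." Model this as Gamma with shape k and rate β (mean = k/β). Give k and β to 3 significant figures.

For Gamma(k, rate β): mean = k/β, variance = k/β², so CV = 1/√k.
CV = SD/mean = 590/1080 = 0.5463, hence k = 1/CV² = 3.35.
Then β = k/mean = 3.35/1080 = 0.0031.

k ≈ 3.35, β ≈ 0.0031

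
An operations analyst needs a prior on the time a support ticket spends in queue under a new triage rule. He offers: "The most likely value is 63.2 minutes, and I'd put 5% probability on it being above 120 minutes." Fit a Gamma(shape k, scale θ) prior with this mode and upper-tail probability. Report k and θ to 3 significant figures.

Gamma(k,θ) with k>1 has mode (k−1)θ, so θ = 63.2/(k−1).
Need P(X < 120) = 0.95 with θ tied to k this way. Start at k = 2, θ = 63.2: P(X<120) ≈ 0.566.
Too low — raise k to concentrate. Iterating converges to k ≈ 7.76.
Then θ = 63.2/(7.76−1) ≈ 9.35.

k ≈ 7.76, θ ≈ 9.35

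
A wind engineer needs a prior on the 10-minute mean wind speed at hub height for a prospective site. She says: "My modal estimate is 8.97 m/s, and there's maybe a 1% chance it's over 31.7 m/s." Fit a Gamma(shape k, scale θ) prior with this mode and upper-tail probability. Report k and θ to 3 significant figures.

k ≈ 3.71, θ ≈ 3.31

Gamma(k,θ) with k>1 has mode (k−1)θ, so θ = 8.97/(k−1).
Need P(X < 31.7) = 0.99 with θ tied to k this way. Start at k = 2, θ = 8.97: P(X<31.7) ≈ 0.868.
Too low — raise k to concentrate. Iterating converges to k ≈ 3.71.
Then θ = 8.97/(3.71−1) ≈ 3.31.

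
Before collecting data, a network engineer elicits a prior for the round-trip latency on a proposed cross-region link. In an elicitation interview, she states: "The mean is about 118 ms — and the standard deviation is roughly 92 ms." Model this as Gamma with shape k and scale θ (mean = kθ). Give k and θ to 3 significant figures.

k ≈ 1.65, θ ≈ 71.7

For Gamma(k, scale θ): mean = kθ, variance = kθ², so CV = 1/√k.
CV = SD/mean = 92/118 = 0.7797, hence k = 1/CV² = 1.65.
Then θ = mean/k = 118/1.65 = 71.7.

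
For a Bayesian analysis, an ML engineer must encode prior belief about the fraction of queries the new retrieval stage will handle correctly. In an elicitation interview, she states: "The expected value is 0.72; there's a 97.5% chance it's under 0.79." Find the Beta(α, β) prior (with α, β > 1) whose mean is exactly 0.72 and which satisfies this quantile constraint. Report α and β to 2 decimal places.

α ≈ 103.80, β ≈ 40.37

With mean 0.72 fixed, write α = 0.72s, β = 0.28s where s = α+β.
Need P(θ < 0.79) = 0.975 under Beta(0.72s, 0.28s). Normal approximation: (q−m)/√(m(1−m)/s) ≈ z_{0.975} = 1.96, so s ≈ 0.72·0.28·(1.96)²/(0.79−0.72)² = 158.0.
At s = 158.0: P(θ<0.79) ≈ 0.980. Adjusting to match 0.975 gives s ≈ 144.16.
So α = 0.72·144.16 ≈ 103.80, β = 0.28·144.16 ≈ 40.37.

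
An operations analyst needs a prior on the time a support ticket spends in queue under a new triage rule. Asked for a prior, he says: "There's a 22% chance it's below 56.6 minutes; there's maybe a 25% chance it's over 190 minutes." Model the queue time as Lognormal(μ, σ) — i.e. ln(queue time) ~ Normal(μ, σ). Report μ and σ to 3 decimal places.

If T ~ Lognormal(μ,σ) then ln T ~ Normal(μ,σ), so the p-quantile of ln T is μ + z_p·σ.
ln(56.6) = 4.036 and ln(190) = 5.247; z_{0.22} = -0.7722, z_{0.75} = 0.6745.
σ = (5.247 − 4.036)/(0.6745 − (-0.7722)) = 0.837.
μ = 4.036 − (-0.7722)·0.837 = 4.682.

μ ≈ 4.682, σ ≈ 0.837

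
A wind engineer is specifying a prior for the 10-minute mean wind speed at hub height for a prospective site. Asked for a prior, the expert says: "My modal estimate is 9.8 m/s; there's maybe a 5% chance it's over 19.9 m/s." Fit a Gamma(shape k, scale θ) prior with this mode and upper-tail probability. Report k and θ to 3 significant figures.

k ≈ 6.52, θ ≈ 1.78

Gamma(k,θ) with k>1 has mode (k−1)θ, so θ = 9.8/(k−1).
Need P(X < 19.9) = 0.95 with θ tied to k this way. Start at k = 2, θ = 9.8: P(X<19.9) ≈ 0.602.
Too low — raise k to concentrate. Iterating converges to k ≈ 6.52.
Then θ = 9.8/(6.52−1) ≈ 1.78.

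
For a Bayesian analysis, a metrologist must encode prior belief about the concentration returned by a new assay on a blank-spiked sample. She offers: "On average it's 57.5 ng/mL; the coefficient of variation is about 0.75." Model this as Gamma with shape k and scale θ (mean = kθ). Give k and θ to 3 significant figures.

For Gamma(k, scale θ): mean = kθ, variance = kθ², so CV = 1/√k.
CV = 0.75, hence k = 1/CV² = 1.78.
Then θ = mean/k = 57.5/1.78 = 32.3.

k ≈ 1.78, θ ≈ 32.3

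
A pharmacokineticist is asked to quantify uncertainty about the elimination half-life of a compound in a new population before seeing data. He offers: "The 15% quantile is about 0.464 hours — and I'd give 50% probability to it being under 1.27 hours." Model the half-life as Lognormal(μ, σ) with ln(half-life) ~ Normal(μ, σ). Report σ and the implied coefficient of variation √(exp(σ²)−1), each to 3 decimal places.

σ ≈ 0.971, CV ≈ 1.253

If T ~ Lognormal(μ,σ) then ln T ~ Normal(μ,σ), so the p-quantile of ln T is μ + z_p·σ.
ln(0.464) = -0.7679 and ln(1.27) = 0.239; z_{0.15} = -1.036, z_{0.5} = 0.
σ = (0.239 − -0.7679)/(0 − (-1.036)) = 0.971.
μ = -0.7679 − (-1.036)·0.971 = 0.239.
CV = √(exp(σ²)−1) = √(exp(0.9438)−1) = 1.253.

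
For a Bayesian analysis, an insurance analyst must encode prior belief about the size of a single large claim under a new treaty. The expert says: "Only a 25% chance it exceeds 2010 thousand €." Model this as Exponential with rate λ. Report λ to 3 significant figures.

λ ≈ 0.00069

P(T > 2010.0) = e^(−λ·2010.0) = 0.25, so λ = −ln(0.25)/2010.0 = 0.00069.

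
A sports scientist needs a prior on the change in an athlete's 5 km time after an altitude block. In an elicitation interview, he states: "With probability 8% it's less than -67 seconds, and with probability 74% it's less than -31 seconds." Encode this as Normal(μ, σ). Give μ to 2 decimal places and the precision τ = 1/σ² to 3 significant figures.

μ = -42.31, τ = 0.00324

The p-quantile of Normal(μ,σ) is μ + z_p·σ, with z_{0.08} = -1.405 and z_{0.74} = 0.6433.
Eliminate σ: μ = (z₂·x₁ − z₁·x₂)/(z₂ − z₁) = (0.6433·-67 − (-1.405)·-31)/2.048 = -42.31.
Then σ = (x₂ − x₁)/(z₂ − z₁) = (-31 − -67)/2.048 = 17.57.
Precision τ = 1/σ² = 1/17.57² = 0.00324.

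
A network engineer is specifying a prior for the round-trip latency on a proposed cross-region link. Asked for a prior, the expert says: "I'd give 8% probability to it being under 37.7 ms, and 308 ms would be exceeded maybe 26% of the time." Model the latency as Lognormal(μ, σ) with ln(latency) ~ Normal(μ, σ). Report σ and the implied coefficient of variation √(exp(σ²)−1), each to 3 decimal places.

If T ~ Lognormal(μ,σ) then ln T ~ Normal(μ,σ), so the p-quantile of ln T is μ + z_p·σ.
ln(37.7) = 3.63 and ln(308) = 5.73; z_{0.08} = -1.405, z_{0.74} = 0.6433.
σ = (5.73 − 3.63)/(0.6433 − (-1.405)) = 1.025.
μ = 3.63 − (-1.405)·1.025 = 5.070.
CV = √(exp(σ²)−1) = √(exp(1.0514)−1) = 1.364.

σ ≈ 1.025, CV ≈ 1.364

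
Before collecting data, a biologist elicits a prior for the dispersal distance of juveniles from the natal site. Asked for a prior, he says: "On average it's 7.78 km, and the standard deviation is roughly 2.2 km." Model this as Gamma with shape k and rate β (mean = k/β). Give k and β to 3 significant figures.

For Gamma(k, rate β): mean = k/β, variance = k/β², so CV = 1/√k.
CV = SD/mean = 2.2/7.78 = 0.2828, hence k = 1/CV² = 12.5.
Then β = k/mean = 12.5/7.78 = 1.61.

k ≈ 12.5, β ≈ 1.61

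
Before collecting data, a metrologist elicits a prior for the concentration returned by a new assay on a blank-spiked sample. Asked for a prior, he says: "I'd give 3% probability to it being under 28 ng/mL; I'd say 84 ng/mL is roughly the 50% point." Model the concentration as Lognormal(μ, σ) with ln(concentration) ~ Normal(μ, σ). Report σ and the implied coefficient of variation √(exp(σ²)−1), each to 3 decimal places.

If T ~ Lognormal(μ,σ) then ln T ~ Normal(μ,σ), so the p-quantile of ln T is μ + z_p·σ.
ln(28) = 3.332 and ln(84) = 4.431; z_{0.03} = -1.881, z_{0.5} = 0.
σ = (4.431 − 3.332)/(0 − (-1.881)) = 0.584.
μ = 3.332 − (-1.881)·0.584 = 4.431.
CV = √(exp(σ²)−1) = √(exp(0.3412)−1) = 0.638.

σ ≈ 0.584, CV ≈ 0.638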